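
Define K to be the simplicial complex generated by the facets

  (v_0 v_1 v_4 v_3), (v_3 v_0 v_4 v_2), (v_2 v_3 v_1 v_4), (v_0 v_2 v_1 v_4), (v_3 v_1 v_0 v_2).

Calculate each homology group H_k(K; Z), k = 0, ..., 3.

H_0 ≅ Z,  H_1 = 0,  H_2 = 0,  H_3 ≅ Z.

Take the total order v_0 < v_1 < v_2 < v_3 < v_4 on the vertex set. Then K (dimension 3) consists of the simplices:

  0-simplices (5): [v_0], [v_1], [v_2], [v_3], [v_4]
  1-simplices (10): [v_0,v_1], [v_0,v_2], [v_0,v_3], [v_0,v_4], [v_1,v_2], [v_1,v_3], [v_1,v_4], [v_2,v_3], [v_2,v_4], [v_3,v_4]
  2-simplices (10): [v_0,v_1,v_2], [v_0,v_1,v_3], [v_0,v_1,v_4], [v_0,v_2,v_3], [v_0,v_2,v_4], [v_0,v_3,v_4], [v_1,v_2,v_3], [v_1,v_2,v_4], [v_1,v_3,v_4], [v_2,v_3,v_4]
  3-simplices (5): [v_0,v_1,v_2,v_3], [v_0,v_1,v_2,v_4], [v_0,v_1,v_3,v_4], [v_0,v_2,v_3,v_4], [v_1,v_2,v_3,v_4]

Hence C_0 ≅ Z^5, C_1 ≅ Z^10, C_2 ≅ Z^10, C_3 ≅ Z^5.

Boundary ∂_1: C_1 → C_0 maps an edge to its endpoints' difference, ∂[p,q] = q − p. For instance
  ∂[v_1,v_4] = [v_4] − [v_1].
The resulting 5×10 matrix has rank 4, and its Smith normal form has invariant factors (1,1,1,1).

Boundary ∂_2: C_2 → C_1 sends each 2-simplex [p,q,r] to [q,r] − [p,r] + [p,q]. For instance
  ∂[v_1,v_3,v_4] = [v_3,v_4] − [v_1,v_4] + [v_1,v_3],
  ∂[v_0,v_1,v_2] = [v_1,v_2] − [v_0,v_2] + [v_0,v_1].
The 10×10 boundary matrix has rank 6 and Smith normal form diag(1,1,1,1,1,1).

Boundary ∂_3: C_3 → C_2 sends each 3-simplex σ to the alternating sum Σ_i (−1)^i (σ with its i-th vertex removed). For instance
  ∂[v_0,v_1,v_2,v_3] = [v_1,v_2,v_3] − [v_0,v_2,v_3] + [v_0,v_1,v_3] − [v_0,v_1,v_2],
  ∂[v_1,v_2,v_3,v_4] = [v_2,v_3,v_4] − [v_1,v_3,v_4] + [v_1,v_2,v_4] − [v_1,v_2,v_3].
The 10×5 boundary matrix has rank 4 and Smith normal form diag(1,1,1,1).

Computing H_k = (kernel of ∂_k) / (image of ∂_{k+1}):

  H_0: rank C_0 − rank ∂_1 = 5 − 4 = 1, and the invariant factors of ∂_1 are all 1, so H_0 ≅ Z.
  H_1: rank ker ∂_1 − rank ∂_2 = (10 − 4) − 6 = 0, and the invariant factors of ∂_2 are all 1, so H_1 ≅ 0.
  H_2: rank ker ∂_2 − rank ∂_3 = (10 − 6) − 4 = 0, and the invariant factors of ∂_3 are all 1, so H_2 ≅ 0.
  H_3: rank ker ∂_3 − rank ∂_4 = (5 − 4) − 0 = 1, and there is no ∂_4, so H_3 ≅ Z.

As a check, the Euler characteristic is 5 − 10 + 10 − 5 = 0, which agrees with 1 − 0 + 0 − 1 = 0.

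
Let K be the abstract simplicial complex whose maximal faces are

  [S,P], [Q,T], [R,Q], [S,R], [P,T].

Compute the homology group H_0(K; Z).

H_0 ≅ Z.

We work with the vertex ordering P < Q < R < S < T. The simplices of K, each written with vertices in increasing order, are:

  0-simplices (5): P, Q, R, S, T
  1-simplices (5): PS, PT, QR, QT, RS

Hence C_0 ≅ Z^5, C_1 ≅ Z^5.

∂_1: C_1 → C_0 is given by ∂[p,q] = [q] − [p].
The resulting 5×5 matrix has rank 4, and its Smith normal form has invariant factors (1,1,1,1).

Reading off H_k = ker ∂_k / im ∂_{k+1}:

  H_0: rank C_0 − rank ∂_1 = 5 − 4 = 1, and the invariant factors of ∂_1 are all 1, so H_0 = Z.

(K is a triangulation of the circle S^1.)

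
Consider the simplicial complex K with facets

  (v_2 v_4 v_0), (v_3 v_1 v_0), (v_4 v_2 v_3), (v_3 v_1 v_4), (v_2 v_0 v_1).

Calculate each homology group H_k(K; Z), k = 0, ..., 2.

H_0 = Z,  H_1 = Z,  H_2 = 0.

Take the total order v_0 < v_1 < v_2 < v_3 < v_4 on the vertex set. Then K (dimension 2) consists of the simplices:

  0-simplices (5): [v_0], [v_1], [v_2], [v_3], [v_4]
  1-simplices (10): [v_0,v_1], [v_0,v_2], [v_0,v_3], [v_0,v_4], [v_1,v_2], [v_1,v_3], [v_1,v_4], [v_2,v_3], [v_2,v_4], [v_3,v_4]
  2-simplices (5): [v_0,v_1,v_2], [v_0,v_1,v_3], [v_0,v_2,v_4], [v_1,v_3,v_4], [v_2,v_3,v_4]

Hence C_0 ≅ Z^5, C_1 ≅ Z^10, C_2 ≅ Z^5.

∂_1: C_1 → C_0 is given by ∂[p,q] = [q] − [p].
The resulting 5×10 matrix has rank 4, and its Smith normal form has invariant factors (1,1,1,1).

∂_2: C_2 → C_1 maps a triangle to the signed sum of its edges. For instance
  ∂[v_0,v_1,v_3] = [v_1,v_3] − [v_0,v_3] + [v_0,v_1],
  ∂[v_0,v_1,v_2] = [v_1,v_2] − [v_0,v_2] + [v_0,v_1].
As a 10×5 matrix over Z this has rank 5, with invariant factors (1,1,1,1,1).

Computing H_k = (kernel of ∂_k) / (image of ∂_{k+1}):

  H_0: rank C_0 − rank ∂_1 = 5 − 4 = 1, and the invariant factors of ∂_1 are all 1, so H_0 = Z.
  H_1: rank ker ∂_1 − rank ∂_2 = (10 − 4) − 5 = 1, and the invariant factors of ∂_2 are all 1, so H_1 = Z.
  H_2: rank ker ∂_2 − rank ∂_3 = (5 − 5) − 0 = 0, and there is no ∂_3, so H_2 = 0.

As a check, the Euler characteristic is 5 − 10 + 5 = 0, which agrees with 1 − 1 + 0 = 0.
(K is a triangulation of the Möbius band.)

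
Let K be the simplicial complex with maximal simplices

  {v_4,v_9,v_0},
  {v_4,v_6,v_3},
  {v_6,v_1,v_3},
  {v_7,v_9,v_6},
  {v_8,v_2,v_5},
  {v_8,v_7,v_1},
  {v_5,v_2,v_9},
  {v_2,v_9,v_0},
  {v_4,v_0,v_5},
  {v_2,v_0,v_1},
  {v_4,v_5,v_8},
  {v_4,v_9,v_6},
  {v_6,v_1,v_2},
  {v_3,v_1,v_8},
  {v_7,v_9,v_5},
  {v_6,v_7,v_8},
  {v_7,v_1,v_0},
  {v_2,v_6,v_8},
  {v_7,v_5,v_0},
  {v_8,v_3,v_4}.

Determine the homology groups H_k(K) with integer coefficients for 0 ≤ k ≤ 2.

H_0 ≅ Z,  H_1 ≅ Z ⊕ Z/2Z,  H_2 = 0.

K has 10 vertices, 30 edges, 20 triangles.
rank ∂_0 = 0, rank ∂_1 = 9 ⇒ b_0 = 10 − 0 − 9 = 1; all invariant factors of ∂_1 are 1 so no torsion. So H_0 ≅ Z.
rank ∂_1 = 9, rank ∂_2 = 20 ⇒ b_1 = 30 − 9 − 20 = 1; ∂_2 has invariant factor(s) [2] giving torsion. So H_1 ≅ Z ⊕ Z/2Z.
rank ∂_2 = 20, rank ∂_3 = 0 ⇒ b_2 = 20 − 20 − 0 = 0. So H_2 ≅ 0.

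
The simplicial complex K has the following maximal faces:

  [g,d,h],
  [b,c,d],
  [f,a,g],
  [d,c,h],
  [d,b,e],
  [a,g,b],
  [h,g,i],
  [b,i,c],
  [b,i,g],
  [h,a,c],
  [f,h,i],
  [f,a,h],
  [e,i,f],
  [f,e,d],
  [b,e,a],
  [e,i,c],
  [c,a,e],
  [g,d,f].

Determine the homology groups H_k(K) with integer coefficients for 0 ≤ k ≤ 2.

Fix the vertex order a < b < c < d < e < f < g < h < i and write every simplex with vertices in increasing order. Then dim K = 2 and the simplices of K are:

  0-simplices (9): a, b, c, d, e, f, g, h, i
  1-simplices (27): ab, ac, ae, af, ag, ah, bc, bd, be, bg, bi, cd, ce, ch, ci, de, df, dg, dh, ef, ei, fg, fh, fi, gh, gi, hi
  2-simplices (18): abe, abg, ace, ach, afg, afh, bcd, bci, bde, bgi, cdh, cei, def, dfg, dgh, efi, fhi, ghi

so the chain groups are C_0 ≅ Z^9, C_1 ≅ Z^27, C_2 ≅ Z^18.

The boundary map ∂_1: C_1 → C_0 sends each edge [p,q] (with p < q) to q − p. For instance
  ∂ce = e − c.
The 9×27 boundary matrix has rank 8 and Smith normal form diag(1,1,1,1,1,1,1,1).

Boundary ∂_2: C_2 → C_1 acts by ∂[p,q,r] = [q,r] − [p,r] + [p,q]. For instance
  ∂fhi = hi − fi + fh,
  ∂cei = ei − ci + ce.
As a 27×18 matrix over Z this has rank 18, with invariant factors (1,1,1,1,1,1,1,1,1,1,1,1,1,1,1,1,1,2).

Reading off H_k = ker ∂_k / im ∂_{k+1}:

  H_0: rank C_0 − rank ∂_1 = 9 − 8 = 1, and the invariant factors of ∂_1 are all 1, so H_0 ≅ Z.
  H_1: rank ker ∂_1 − rank ∂_2 = (27 − 8) − 18 = 1, and ∂_2 has invariant factor 2 > 1, so H_1 ≅ Z ⊕ Z/2.
  H_2: rank ker ∂_2 − rank ∂_3 = (18 − 18) − 0 = 0, and there is no ∂_3, so H_2 ≅ 0.

As a check, the Euler characteristic is 9 − 27 + 18 = 0, which agrees with 1 − 1 + 0 = 0.

H_0 = Z,  H_1 = Z ⊕ Z/2,  H_2 = 0.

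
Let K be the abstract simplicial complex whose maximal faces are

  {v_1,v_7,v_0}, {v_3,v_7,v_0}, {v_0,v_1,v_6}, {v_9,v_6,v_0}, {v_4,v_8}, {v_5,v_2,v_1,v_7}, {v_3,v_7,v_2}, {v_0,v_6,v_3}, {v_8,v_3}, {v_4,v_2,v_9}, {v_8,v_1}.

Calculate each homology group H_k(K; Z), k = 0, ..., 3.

H_0 ≅ Z,  H_1 ≅ Z^3,  H_2 = 0,  H_3 = 0.

Order the vertices as v_0 < v_1 < v_2 < v_3 < v_4 < v_5 < v_6 < v_7 < v_8 < v_9. Listing each simplex with vertices in this order, K has dimension 3 with simplices:

  0-simplices (10): [v_0], [v_1], [v_2], [v_3], [v_4], [v_5], [v_6], [v_7], [v_8], [v_9]
  1-simplices (22): (22 of them)
  2-simplices (11): (11 of them)
  3-simplices (1): [v_1,v_2,v_5,v_7]

Hence C_0 ≅ Z^10, C_1 ≅ Z^22, C_2 ≅ Z^11, C_3 ≅ Z^1.

Boundary ∂_1: C_1 → C_0 sends each edge [p,q] (with p < q) to q − p.
This gives a 10×22 integer matrix of rank 9; reducing to Smith normal form yields diagonal entries (1,1,1,1,1,1,1,1,1).

Boundary ∂_2: C_2 → C_1 acts by ∂[p,q,r] = [q,r] − [p,r] + [p,q]. For instance
  ∂[v_1,v_5,v_7] = [v_5,v_7] − [v_1,v_7] + [v_1,v_5],
  ∂[v_1,v_2,v_5] = [v_2,v_5] − [v_1,v_5] + [v_1,v_2].
The resulting 22×11 matrix has rank 10, and its Smith normal form has invariant factors (1,1,1,1,1,1,1,1,1,1).

The boundary map ∂_3: C_3 → C_2 sends each 3-simplex σ to the alternating sum Σ_i (−1)^i (σ with its i-th vertex removed). For instance
  ∂[v_1,v_2,v_5,v_7] = [v_2,v_5,v_7] − [v_1,v_5,v_7] + [v_1,v_2,v_7] − [v_1,v_2,v_5].
The 11×1 boundary matrix has rank 1 and Smith normal form diag(1).

From H_k ≅ ker(∂_k) / im(∂_{k+1}) we obtain:

  H_0: rank C_0 − rank ∂_1 = 10 − 9 = 1, and the invariant factors of ∂_1 are all 1, so H_0 ≅ Z.
  H_1: rank ker ∂_1 − rank ∂_2 = (22 − 9) − 10 = 3, and the invariant factors of ∂_2 are all 1, so H_1 ≅ Z^3.
  H_2: rank ker ∂_2 − rank ∂_3 = (11 − 10) − 1 = 0, and the invariant factors of ∂_3 are all 1, so H_2 ≅ 0.
  H_3: rank ker ∂_3 − rank ∂_4 = (1 − 1) − 0 = 0, and there is no ∂_4, so H_3 ≅ 0.

As a check, the Euler characteristic is 10 − 22 + 11 − 1 = -2, which agrees with 1 − 3 + 0 − 0 = -2.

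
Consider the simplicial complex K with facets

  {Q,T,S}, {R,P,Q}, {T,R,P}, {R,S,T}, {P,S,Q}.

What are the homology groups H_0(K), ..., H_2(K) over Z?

H_0 ≅ Z,  H_1 ≅ Z,  H_2 = 0.

Fix the vertex order P < Q < R < S < T and write every simplex with vertices in increasing order. Then dim K = 2 and the simplices of K are:

  0-simplices (5): P, Q, R, S, T
  1-simplices (10): PQ, PR, PS, PT, QR, QS, QT, RS, RT, ST
  2-simplices (5): PQR, PQS, PRT, QST, RST

giving chain groups C_0 ≅ Z^5, C_1 ≅ Z^10, C_2 ≅ Z^5.

∂_1: C_1 → C_0 is given by ∂[p,q] = [q] − [p].
The resulting 5×10 matrix has rank 4, and its Smith normal form has invariant factors (1,1,1,1).

The boundary map ∂_2: C_2 → C_1 acts by ∂[p,q,r] = [q,r] − [p,r] + [p,q]. For instance
  ∂PQR = QR − PR + PQ,
  ∂RST = ST − RT + RS.
As a 10×5 matrix over Z this has rank 5, with invariant factors (1,1,1,1,1).

Reading off H_k = ker ∂_k / im ∂_{k+1}:

  H_0: rank C_0 − rank ∂_1 = 5 − 4 = 1, and the invariant factors of ∂_1 are all 1, so H_0 ≅ Z.
  H_1: rank ker ∂_1 − rank ∂_2 = (10 − 4) − 5 = 1, and the invariant factors of ∂_2 are all 1, so H_1 ≅ Z.
  H_2: rank ker ∂_2 − rank ∂_3 = (5 − 5) − 0 = 0, and there is no ∂_3, so H_2 ≅ 0.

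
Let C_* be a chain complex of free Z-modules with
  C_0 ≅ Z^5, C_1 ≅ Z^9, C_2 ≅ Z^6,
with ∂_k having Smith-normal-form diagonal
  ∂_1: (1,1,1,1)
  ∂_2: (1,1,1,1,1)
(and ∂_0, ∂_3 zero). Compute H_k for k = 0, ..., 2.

H_0: b_0 = 5 − 0 − 4 = 1; torsion from ∂_1 factors > 1: none. So H_0 = Z.
H_1: b_1 = 9 − 4 − 5 = 0; torsion from ∂_2 factors > 1: none. So H_1 = 0.
H_2: b_2 = 6 − 5 − 0 = 1; torsion from ∂_3 factors > 1: none. So H_2 = Z.

H_0 = Z,  H_1 = 0,  H_2 = Z.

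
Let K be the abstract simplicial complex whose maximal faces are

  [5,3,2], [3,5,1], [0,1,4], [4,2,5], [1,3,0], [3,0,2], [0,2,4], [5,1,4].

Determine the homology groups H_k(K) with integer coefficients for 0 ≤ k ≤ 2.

Fix the vertex order 0 < 1 < 2 < 3 < 4 < 5 and write every simplex with vertices in increasing order. Then dim K = 2 and the simplices of K are:

  0-simplices (6): [0], [1], [2], [3], [4], [5]
  1-simplices (12): [0,1], [0,2], [0,3], [0,4], [1,3], [1,4], [1,5], [2,3], [2,4], [2,5], [3,5], [4,5]
  2-simplices (8): [0,1,3], [0,1,4], [0,2,3], [0,2,4], [1,3,5], [1,4,5], [2,3,5], [2,4,5]

so the chain groups are C_0 ≅ Z^6, C_1 ≅ Z^12, C_2 ≅ Z^8.

Boundary ∂_1: C_1 → C_0 maps an edge to its endpoints' difference, ∂[p,q] = q − p.
As a 6×12 matrix over Z this has rank 5, with invariant factors (1,1,1,1,1).

∂_2: C_2 → C_1 acts by ∂[p,q,r] = [q,r] − [p,r] + [p,q]. For instance
  ∂[2,3,5] = [3,5] − [2,5] + [2,3],
  ∂[1,3,5] = [3,5] − [1,5] + [1,3].
This gives a 12×8 integer matrix of rank 7; reducing to Smith normal form yields diagonal entries (1,1,1,1,1,1,1).

Now H_k = ker ∂_k / im ∂_{k+1}, so:

  H_0: rank C_0 − rank ∂_1 = 6 − 5 = 1, and the invariant factors of ∂_1 are all 1, so H_0 = Z.
  H_1: rank ker ∂_1 − rank ∂_2 = (12 − 5) − 7 = 0, and the invariant factors of ∂_2 are all 1, so H_1 = 0.
  H_2: rank ker ∂_2 − rank ∂_3 = (8 − 7) − 0 = 1, and there is no ∂_3, so H_2 = Z.

(K is a triangulation of the 2-sphere S^2.)

H_0 ≅ Z,  H_1 = 0,  H_2 ≅ Z.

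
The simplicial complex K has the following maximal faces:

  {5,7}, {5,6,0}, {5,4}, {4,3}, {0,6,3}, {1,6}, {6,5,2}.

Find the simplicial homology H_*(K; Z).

H_0 = Z,  H_1 = Z,  H_2 = 0.

Order the vertices as 0 < 1 < 2 < 3 < 4 < 5 < 6 < 7. Listing each simplex with vertices in this order, K has dimension 2 with simplices:

  0-simplices (8): [0], [1], [2], [3], [4], [5], [6], [7]
  1-simplices (11): [0,3], [0,5], [0,6], [1,6], [2,5], [2,6], [3,4], [3,6], [4,5], [5,6], [5,7]
  2-simplices (3): [0,3,6], [0,5,6], [2,5,6]

giving chain groups C_0 ≅ Z^8, C_1 ≅ Z^11, C_2 ≅ Z^3.

∂_1: C_1 → C_0 sends each edge [p,q] (with p < q) to q − p. For instance
  ∂[0,5] = [5] − [0].
The 8×11 boundary matrix has rank 7 and Smith normal form diag(1,1,1,1,1,1,1).

Boundary ∂_2: C_2 → C_1 acts by ∂[p,q,r] = [q,r] − [p,r] + [p,q]. For instance
  ∂[0,5,6] = [5,6] − [0,6] + [0,5],
  ∂[0,3,6] = [3,6] − [0,6] + [0,3].
The resulting 11×3 matrix has rank 3, and its Smith normal form has invariant factors (1,1,1).

From H_k ≅ ker(∂_k) / im(∂_{k+1}) we obtain:

  H_0: rank C_0 − rank ∂_1 = 8 − 7 = 1, and the invariant factors of ∂_1 are all 1, so H_0 ≅ Z.
  H_1: rank ker ∂_1 − rank ∂_2 = (11 − 7) − 3 = 1, and the invariant factors of ∂_2 are all 1, so H_1 ≅ Z.
  H_2: rank ker ∂_2 − rank ∂_3 = (3 − 3) − 0 = 0, and there is no ∂_3, so H_2 ≅ 0.

As a check, the Euler characteristic is 8 − 11 + 3 = 0, which agrees with 1 − 1 + 0 = 0.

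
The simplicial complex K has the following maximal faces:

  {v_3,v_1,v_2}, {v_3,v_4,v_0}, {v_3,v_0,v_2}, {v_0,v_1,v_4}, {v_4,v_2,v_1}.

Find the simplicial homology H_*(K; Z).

Take the total order v_0 < v_1 < v_2 < v_3 < v_4 on the vertex set. Then K (dimension 2) consists of the simplices:

  0-simplices (5): [v_0], [v_1], [v_2], [v_3], [v_4]
  1-simplices (10): [v_0,v_1], [v_0,v_2], [v_0,v_3], [v_0,v_4], [v_1,v_2], [v_1,v_3], [v_1,v_4], [v_2,v_3], [v_2,v_4], [v_3,v_4]
  2-simplices (5): [v_0,v_1,v_4], [v_0,v_2,v_3], [v_0,v_3,v_4], [v_1,v_2,v_3], [v_1,v_2,v_4]

giving chain groups C_0 ≅ Z^5, C_1 ≅ Z^10, C_2 ≅ Z^5.

∂_1: C_1 → C_0 is given by ∂[p,q] = [q] − [p].
This gives a 5×10 integer matrix of rank 4; reducing to Smith normal form yields diagonal entries (1,1,1,1).

∂_2: C_2 → C_1 maps a triangle to the signed sum of its edges. For instance
  ∂[v_1,v_2,v_3] = [v_2,v_3] − [v_1,v_3] + [v_1,v_2],
  ∂[v_0,v_1,v_4] = [v_1,v_4] − [v_0,v_4] + [v_0,v_1].
This gives a 10×5 integer matrix of rank 5; reducing to Smith normal form yields diagonal entries (1,1,1,1,1).

Now H_k = ker ∂_k / im ∂_{k+1}, so:

  H_0: rank C_0 − rank ∂_1 = 5 − 4 = 1, and the invariant factors of ∂_1 are all 1, so H_0 ≅ Z.
  H_1: rank ker ∂_1 − rank ∂_2 = (10 − 4) − 5 = 1, and the invariant factors of ∂_2 are all 1, so H_1 ≅ Z.
  H_2: rank ker ∂_2 − rank ∂_3 = (5 − 5) − 0 = 0, and there is no ∂_3, so H_2 ≅ 0.

(K is a triangulation of the Möbius band.)

H_0 ≅ Z,  H_1 ≅ Z,  H_2 = 0.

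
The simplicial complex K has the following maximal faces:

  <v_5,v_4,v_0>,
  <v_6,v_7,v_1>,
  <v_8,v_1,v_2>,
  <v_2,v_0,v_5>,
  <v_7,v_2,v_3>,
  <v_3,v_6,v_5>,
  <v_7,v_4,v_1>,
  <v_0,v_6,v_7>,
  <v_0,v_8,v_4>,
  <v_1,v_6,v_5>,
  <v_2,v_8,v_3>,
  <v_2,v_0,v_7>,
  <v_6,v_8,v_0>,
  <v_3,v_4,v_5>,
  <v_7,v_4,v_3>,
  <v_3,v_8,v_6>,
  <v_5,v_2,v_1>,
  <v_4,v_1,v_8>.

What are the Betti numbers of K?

Take the total order v_0 < v_1 < v_2 < v_3 < v_4 < v_5 < v_6 < v_7 < v_8 on the vertex set. Then K (dimension 2) consists of the simplices:

  0-simplices (9): [v_0], [v_1], [v_2], [v_3], [v_4], [v_5], [v_6], [v_7], [v_8]
  1-simplices (27): (27 of them)
  2-simplices (18): (18 of them)

so the chain groups are C_0 ≅ Z^9, C_1 ≅ Z^27, C_2 ≅ Z^18.

Boundary ∂_1: C_1 → C_0 sends each edge [p,q] (with p < q) to q − p. For instance
  ∂[v_1,v_2] = [v_2] − [v_1].
This gives a 9×27 integer matrix of rank 8; reducing to Smith normal form yields diagonal entries (1,1,1,1,1,1,1,1).

Boundary ∂_2: C_2 → C_1 sends each 2-simplex [p,q,r] to [q,r] − [p,r] + [p,q]. For instance
  ∂[v_0,v_2,v_5] = [v_2,v_5] − [v_0,v_5] + [v_0,v_2],
  ∂[v_1,v_6,v_7] = [v_6,v_7] − [v_1,v_7] + [v_1,v_6].
This gives a 27×18 integer matrix of rank 17; reducing to Smith normal form yields diagonal entries (1,1,1,1,1,1,1,1,1,1,1,1,1,1,1,1,1).

Computing H_k = (kernel of ∂_k) / (image of ∂_{k+1}):

  H_0: rank C_0 − rank ∂_1 = 9 − 8 = 1, and the invariant factors of ∂_1 are all 1, so H_0 ≅ Z.
  H_1: rank ker ∂_1 − rank ∂_2 = (27 − 8) − 17 = 2, and the invariant factors of ∂_2 are all 1, so H_1 ≅ Z^2.
  H_2: rank ker ∂_2 − rank ∂_3 = (18 − 17) − 0 = 1, and there is no ∂_3, so H_2 ≅ Z.

As a check, the Euler characteristic is 9 − 27 + 18 = 0, which agrees with 1 − 2 + 1 = 0.

Hence the Betti numbers are b_0 = 1, b_1 = 2, b_2 = 1.

b_0 = 1, b_1 = 2, b_2 = 1.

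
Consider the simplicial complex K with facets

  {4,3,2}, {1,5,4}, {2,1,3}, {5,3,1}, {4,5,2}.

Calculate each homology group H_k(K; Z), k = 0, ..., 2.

H_0 ≅ Z,  H_1 ≅ Z,  H_2 = 0.

Fix the vertex order 1 < 2 < 3 < 4 < 5 and write every simplex with vertices in increasing order. Then dim K = 2 and the simplices of K are:

  0-simplices (5): [1], [2], [3], [4], [5]
  1-simplices (10): [1,2], [1,3], [1,4], [1,5], [2,3], [2,4], [2,5], [3,4], [3,5], [4,5]
  2-simplices (5): [1,2,3], [1,3,5], [1,4,5], [2,3,4], [2,4,5]

giving chain groups C_0 ≅ Z^5, C_1 ≅ Z^10, C_2 ≅ Z^5.

The boundary map ∂_1: C_1 → C_0 is given by ∂[p,q] = [q] − [p]. For instance
  ∂[1,5] = [5] − [1].
The resulting 5×10 matrix has rank 4, and its Smith normal form has invariant factors (1,1,1,1).

The boundary map ∂_2: C_2 → C_1 sends each 2-simplex [p,q,r] to [q,r] − [p,r] + [p,q]. For instance
  ∂[2,4,5] = [4,5] − [2,5] + [2,4],
  ∂[1,4,5] = [4,5] − [1,5] + [1,4].
The 10×5 boundary matrix has rank 5 and Smith normal form diag(1,1,1,1,1).

Reading off H_k = ker ∂_k / im ∂_{k+1}:

  H_0: rank C_0 − rank ∂_1 = 5 − 4 = 1, and the invariant factors of ∂_1 are all 1, so H_0 = Z.
  H_1: rank ker ∂_1 − rank ∂_2 = (10 − 4) − 5 = 1, and the invariant factors of ∂_2 are all 1, so H_1 = Z.
  H_2: rank ker ∂_2 − rank ∂_3 = (5 − 5) − 0 = 0, and there is no ∂_3, so H_2 = 0.

As a check, the Euler characteristic is 5 − 10 + 5 = 0, which agrees with 1 − 1 + 0 = 0.
(K is a triangulation of the Möbius band.)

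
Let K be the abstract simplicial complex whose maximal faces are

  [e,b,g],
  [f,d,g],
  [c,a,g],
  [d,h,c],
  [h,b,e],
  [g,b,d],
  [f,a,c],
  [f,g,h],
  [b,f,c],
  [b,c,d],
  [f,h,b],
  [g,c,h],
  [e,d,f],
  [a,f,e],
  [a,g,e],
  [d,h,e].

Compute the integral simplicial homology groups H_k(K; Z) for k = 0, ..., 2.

H_0 ≅ Z,  H_1 ≅ Z^2,  H_2 ≅ Z.

K has 8 vertices, 24 edges, 16 triangles.
rank ∂_0 = 0, rank ∂_1 = 7 ⇒ b_0 = 8 − 0 − 7 = 1; all invariant factors of ∂_1 are 1 so no torsion. So H_0 ≅ Z.
rank ∂_1 = 7, rank ∂_2 = 15 ⇒ b_1 = 24 − 7 − 15 = 2; all invariant factors of ∂_2 are 1 so no torsion. So H_1 ≅ Z^2.
rank ∂_2 = 15, rank ∂_3 = 0 ⇒ b_2 = 16 − 15 − 0 = 1. So H_2 ≅ Z.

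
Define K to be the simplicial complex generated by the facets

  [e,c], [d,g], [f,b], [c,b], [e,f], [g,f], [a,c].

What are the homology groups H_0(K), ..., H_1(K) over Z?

H_0 ≅ Z,  H_1 ≅ Z.

We work with the vertex ordering a < b < c < d < e < f < g. The simplices of K, each written with vertices in increasing order, are:

  0-simplices (7): a, b, c, d, e, f, g
  1-simplices (7): ac, bc, bf, ce, dg, ef, fg

Hence C_0 ≅ Z^7, C_1 ≅ Z^7.

The boundary map ∂_1: C_1 → C_0 sends each edge [p,q] (with p < q) to q − p. For instance
  ∂dg = g − d.
The 7×7 boundary matrix has rank 6 and Smith normal form diag(1,1,1,1,1,1).

From H_k ≅ ker(∂_k) / im(∂_{k+1}) we obtain:

  H_0: rank C_0 − rank ∂_1 = 7 − 6 = 1, and the invariant factors of ∂_1 are all 1, so H_0 = Z.
  H_1: rank ker ∂_1 − rank ∂_2 = (7 − 6) − 0 = 1, and there is no ∂_2, so H_1 = Z.

As a check, the Euler characteristic is 7 − 7 = 0, which agrees with 1 − 1 = 0.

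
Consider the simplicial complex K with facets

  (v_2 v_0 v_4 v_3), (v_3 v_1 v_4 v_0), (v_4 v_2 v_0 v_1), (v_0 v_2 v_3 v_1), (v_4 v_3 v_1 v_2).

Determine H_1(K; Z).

H_1 ≅ 0.

Fix the vertex order v_0 < v_1 < v_2 < v_3 < v_4 and write every simplex with vertices in increasing order. Then dim K = 3 and the simplices of K are:

  0-simplices (5): [v_0], [v_1], [v_2], [v_3], [v_4]
  1-simplices (10): [v_0,v_1], [v_0,v_2], [v_0,v_3], [v_0,v_4], [v_1,v_2], [v_1,v_3], [v_1,v_4], [v_2,v_3], [v_2,v_4], [v_3,v_4]
  2-simplices (10): [v_0,v_1,v_2], [v_0,v_1,v_3], [v_0,v_1,v_4], [v_0,v_2,v_3], [v_0,v_2,v_4], [v_0,v_3,v_4], [v_1,v_2,v_3], [v_1,v_2,v_4], [v_1,v_3,v_4], [v_2,v_3,v_4]
  3-simplices (5): [v_0,v_1,v_2,v_3], [v_0,v_1,v_2,v_4], [v_0,v_1,v_3,v_4], [v_0,v_2,v_3,v_4], [v_1,v_2,v_3,v_4]

so the chain groups are C_0 ≅ Z^5, C_1 ≅ Z^10, C_2 ≅ Z^10, C_3 ≅ Z^5.

∂_1: C_1 → C_0 maps an edge to its endpoints' difference, ∂[p,q] = q − p. For instance
  ∂[v_1,v_3] = [v_3] − [v_1].
This gives a 5×10 integer matrix of rank 4; reducing to Smith normal form yields diagonal entries (1,1,1,1).

∂_2: C_2 → C_1 acts by ∂[p,q,r] = [q,r] − [p,r] + [p,q]. For instance
  ∂[v_0,v_1,v_3] = [v_1,v_3] − [v_0,v_3] + [v_0,v_1],
  ∂[v_1,v_2,v_3] = [v_2,v_3] − [v_1,v_3] + [v_1,v_2].
As a 10×10 matrix over Z this has rank 6, with invariant factors (1,1,1,1,1,1).

∂_3: C_3 → C_2 sends each 3-simplex σ to the alternating sum Σ_i (−1)^i (σ with its i-th vertex removed). For instance
  ∂[v_1,v_2,v_3,v_4] = [v_2,v_3,v_4] − [v_1,v_3,v_4] + [v_1,v_2,v_4] − [v_1,v_2,v_3],
  ∂[v_0,v_1,v_2,v_3] = [v_1,v_2,v_3] − [v_0,v_2,v_3] + [v_0,v_1,v_3] − [v_0,v_1,v_2].
As a 10×5 matrix over Z this has rank 4, with invariant factors (1,1,1,1).

From H_k ≅ ker(∂_k) / im(∂_{k+1}) we obtain:

  H_1: rank ker ∂_1 − rank ∂_2 = (10 − 4) − 6 = 0, and the invariant factors of ∂_2 are all 1, so H_1 = 0.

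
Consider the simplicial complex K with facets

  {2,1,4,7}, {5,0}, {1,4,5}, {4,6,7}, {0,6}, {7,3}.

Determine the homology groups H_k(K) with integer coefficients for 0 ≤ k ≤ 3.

H_0 = Z,  H_1 = Z,  H_2 = 0,  H_3 = 0.

Order the vertices as 0 < 1 < 2 < 3 < 4 < 5 < 6 < 7. Listing each simplex with vertices in this order, K has dimension 3 with simplices:

  0-simplices (8): [0], [1], [2], [3], [4], [5], [6], [7]
  1-simplices (13): [0,5], [0,6], [1,2], [1,4], [1,5], [1,7], [2,4], [2,7], [3,7], [4,5], [4,6], [4,7], [6,7]
  2-simplices (6): [1,2,4], [1,2,7], [1,4,5], [1,4,7], [2,4,7], [4,6,7]
  3-simplices (1): [1,2,4,7]

giving chain groups C_0 ≅ Z^8, C_1 ≅ Z^13, C_2 ≅ Z^6, C_3 ≅ Z^1.

The boundary map ∂_1: C_1 → C_0 sends each edge [p,q] (with p < q) to q − p.
The resulting 8×13 matrix has rank 7, and its Smith normal form has invariant factors (1,1,1,1,1,1,1).

The boundary map ∂_2: C_2 → C_1 sends each 2-simplex [p,q,r] to [q,r] − [p,r] + [p,q]. For instance
  ∂[4,6,7] = [6,7] − [4,7] + [4,6],
  ∂[1,4,7] = [4,7] − [1,7] + [1,4].
This gives a 13×6 integer matrix of rank 5; reducing to Smith normal form yields diagonal entries (1,1,1,1,1).

∂_3: C_3 → C_2 sends each 3-simplex σ to the alternating sum Σ_i (−1)^i (σ with its i-th vertex removed). For instance
  ∂[1,2,4,7] = [2,4,7] − [1,4,7] + [1,2,7] − [1,2,4].
This gives a 6×1 integer matrix of rank 1; reducing to Smith normal form yields diagonal entries (1).

Reading off H_k = ker ∂_k / im ∂_{k+1}:

  H_0: rank C_0 − rank ∂_1 = 8 − 7 = 1, and the invariant factors of ∂_1 are all 1, so H_0 ≅ Z.
  H_1: rank ker ∂_1 − rank ∂_2 = (13 − 7) − 5 = 1, and the invariant factors of ∂_2 are all 1, so H_1 ≅ Z.
  H_2: rank ker ∂_2 − rank ∂_3 = (6 − 5) − 1 = 0, and the invariant factors of ∂_3 are all 1, so H_2 ≅ 0.
  H_3: rank ker ∂_3 − rank ∂_4 = (1 − 1) − 0 = 0, and there is no ∂_4, so H_3 ≅ 0.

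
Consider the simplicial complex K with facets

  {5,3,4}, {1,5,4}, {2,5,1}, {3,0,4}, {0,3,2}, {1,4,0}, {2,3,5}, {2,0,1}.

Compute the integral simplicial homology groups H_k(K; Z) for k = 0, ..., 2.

Take the total order 0 < 1 < 2 < 3 < 4 < 5 on the vertex set. Then K (dimension 2) consists of the simplices:

  0-simplices (6): [0], [1], [2], [3], [4], [5]
  1-simplices (12): [0,1], [0,2], [0,3], [0,4], [1,2], [1,4], [1,5], [2,3], [2,5], [3,4], [3,5], [4,5]
  2-simplices (8): [0,1,2], [0,1,4], [0,2,3], [0,3,4], [1,2,5], [1,4,5], [2,3,5], [3,4,5]

giving chain groups C_0 ≅ Z^6, C_1 ≅ Z^12, C_2 ≅ Z^8.

The boundary map ∂_1: C_1 → C_0 maps an edge to its endpoints' difference, ∂[p,q] = q − p. For instance
  ∂[3,4] = [4] − [3].
The resulting 6×12 matrix has rank 5, and its Smith normal form has invariant factors (1,1,1,1,1).

The boundary map ∂_2: C_2 → C_1 sends each 2-simplex [p,q,r] to [q,r] − [p,r] + [p,q]. For instance
  ∂[0,3,4] = [3,4] − [0,4] + [0,3],
  ∂[0,1,4] = [1,4] − [0,4] + [0,1].
This gives a 12×8 integer matrix of rank 7; reducing to Smith normal form yields diagonal entries (1,1,1,1,1,1,1).

Reading off H_k = ker ∂_k / im ∂_{k+1}:

  H_0: rank C_0 − rank ∂_1 = 6 − 5 = 1, and the invariant factors of ∂_1 are all 1, so H_0 ≅ Z.
  H_1: rank ker ∂_1 − rank ∂_2 = (12 − 5) − 7 = 0, and the invariant factors of ∂_2 are all 1, so H_1 ≅ 0.
  H_2: rank ker ∂_2 − rank ∂_3 = (8 − 7) − 0 = 1, and there is no ∂_3, so H_2 ≅ Z.

(K is a triangulation of the 2-sphere S^2.)

H_0 ≅ Z,  H_1 = 0,  H_2 ≅ Z.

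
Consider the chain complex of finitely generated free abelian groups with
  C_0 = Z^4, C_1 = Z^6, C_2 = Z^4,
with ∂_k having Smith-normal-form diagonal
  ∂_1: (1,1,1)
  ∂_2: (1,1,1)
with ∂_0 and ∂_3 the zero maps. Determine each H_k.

H_0: b_0 = 4 − 0 − 3 = 1; torsion from ∂_1 factors > 1: none. So H_0 ≅ Z.
H_1: b_1 = 6 − 3 − 3 = 0; torsion from ∂_2 factors > 1: none. So H_1 ≅ 0.
H_2: b_2 = 4 − 3 − 0 = 1; torsion from ∂_3 factors > 1: none. So H_2 ≅ Z.

H_0 ≅ Z,  H_1 = 0,  H_2 ≅ Z.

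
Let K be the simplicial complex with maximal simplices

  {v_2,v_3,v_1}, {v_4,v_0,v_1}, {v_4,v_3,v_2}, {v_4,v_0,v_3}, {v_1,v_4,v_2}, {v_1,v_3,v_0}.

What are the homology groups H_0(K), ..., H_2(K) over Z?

We work with the vertex ordering v_0 < v_1 < v_2 < v_3 < v_4. The simplices of K, each written with vertices in increasing order, are:

  0-simplices (5): [v_0], [v_1], [v_2], [v_3], [v_4]
  1-simplices (9): [v_0,v_1], [v_0,v_3], [v_0,v_4], [v_1,v_2], [v_1,v_3], [v_1,v_4], [v_2,v_3], [v_2,v_4], [v_3,v_4]
  2-simplices (6): [v_0,v_1,v_3], [v_0,v_1,v_4], [v_0,v_3,v_4], [v_1,v_2,v_3], [v_1,v_2,v_4], [v_2,v_3,v_4]

so the chain groups are C_0 ≅ Z^5, C_1 ≅ Z^9, C_2 ≅ Z^6.

Boundary ∂_1: C_1 → C_0 is given by ∂[p,q] = [q] − [p]. For instance
  ∂[v_2,v_3] = [v_3] − [v_2].
The resulting 5×9 matrix has rank 4, and its Smith normal form has invariant factors (1,1,1,1).

Boundary ∂_2: C_2 → C_1 maps a triangle to the signed sum of its edges. For instance
  ∂[v_0,v_1,v_4] = [v_1,v_4] − [v_0,v_4] + [v_0,v_1],
  ∂[v_0,v_3,v_4] = [v_3,v_4] − [v_0,v_4] + [v_0,v_3].
As a 9×6 matrix over Z this has rank 5, with invariant factors (1,1,1,1,1).

Now H_k = ker ∂_k / im ∂_{k+1}, so:

  H_0: rank C_0 − rank ∂_1 = 5 − 4 = 1, and the invariant factors of ∂_1 are all 1, so H_0 ≅ Z.
  H_1: rank ker ∂_1 − rank ∂_2 = (9 − 4) − 5 = 0, and the invariant factors of ∂_2 are all 1, so H_1 ≅ 0.
  H_2: rank ker ∂_2 − rank ∂_3 = (6 − 5) − 0 = 1, and there is no ∂_3, so H_2 ≅ Z.

As a check, the Euler characteristic is 5 − 9 + 6 = 2, which agrees with 1 − 0 + 1 = 2.

H_0 ≅ Z,  H_1 = 0,  H_2 ≅ Z.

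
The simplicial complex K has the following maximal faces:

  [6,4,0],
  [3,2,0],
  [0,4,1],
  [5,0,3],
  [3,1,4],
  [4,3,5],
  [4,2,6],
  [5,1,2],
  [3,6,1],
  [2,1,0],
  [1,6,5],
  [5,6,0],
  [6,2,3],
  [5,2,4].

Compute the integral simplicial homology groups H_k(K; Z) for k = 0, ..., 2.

K has 7 vertices, 21 edges, 14 triangles.
rank ∂_0 = 0, rank ∂_1 = 6 ⇒ b_0 = 7 − 0 − 6 = 1; all invariant factors of ∂_1 are 1 so no torsion. So H_0 ≅ Z.
rank ∂_1 = 6, rank ∂_2 = 13 ⇒ b_1 = 21 − 6 − 13 = 2; all invariant factors of ∂_2 are 1 so no torsion. So H_1 ≅ Z^2.
rank ∂_2 = 13, rank ∂_3 = 0 ⇒ b_2 = 14 − 13 − 0 = 1. So H_2 ≅ Z.

H_0 = Z,  H_1 = Z^2,  H_2 = Z.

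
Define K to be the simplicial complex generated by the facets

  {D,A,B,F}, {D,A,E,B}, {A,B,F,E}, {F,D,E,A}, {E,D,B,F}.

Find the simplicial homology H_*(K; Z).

H_0 ≅ Z,  H_1 = 0,  H_2 = 0,  H_3 ≅ Z.

K has 5 vertices, 10 edges, 10 triangles, 5 3-simplices.
rank ∂_0 = 0, rank ∂_1 = 4 ⇒ b_0 = 5 − 0 − 4 = 1; all invariant factors of ∂_1 are 1 so no torsion. So H_0 ≅ Z.
rank ∂_1 = 4, rank ∂_2 = 6 ⇒ b_1 = 10 − 4 − 6 = 0; all invariant factors of ∂_2 are 1 so no torsion. So H_1 ≅ 0.
rank ∂_2 = 6, rank ∂_3 = 4 ⇒ b_2 = 10 − 6 − 4 = 0; all invariant factors of ∂_3 are 1 so no torsion. So H_2 ≅ 0.
rank ∂_3 = 4, rank ∂_4 = 0 ⇒ b_3 = 5 − 4 − 0 = 1. So H_3 ≅ Z.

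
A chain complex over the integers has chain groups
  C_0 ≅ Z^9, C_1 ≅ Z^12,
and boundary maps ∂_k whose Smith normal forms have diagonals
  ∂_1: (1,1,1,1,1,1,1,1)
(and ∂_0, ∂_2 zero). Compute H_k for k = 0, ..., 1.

H_0: b_0 = 9 − 0 − 8 = 1; torsion from ∂_1 factors > 1: none. So H_0 ≅ Z.
H_1: b_1 = 12 − 8 − 0 = 4; torsion from ∂_2 factors > 1: none. So H_1 ≅ Z^4.

H_0 ≅ Z,  H_1 ≅ Z^4.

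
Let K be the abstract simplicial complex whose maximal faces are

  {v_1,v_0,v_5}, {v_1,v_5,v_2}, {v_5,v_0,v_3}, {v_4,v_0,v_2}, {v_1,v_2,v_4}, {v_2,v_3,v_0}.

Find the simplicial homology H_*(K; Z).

Order the vertices as v_0 < v_1 < v_2 < v_3 < v_4 < v_5. Listing each simplex with vertices in this order, K has dimension 2 with simplices:

  0-simplices (6): [v_0], [v_1], [v_2], [v_3], [v_4], [v_5]
  1-simplices (12): [v_0,v_1], [v_0,v_2], [v_0,v_3], [v_0,v_4], [v_0,v_5], [v_1,v_2], [v_1,v_4], [v_1,v_5], [v_2,v_3], [v_2,v_4], [v_2,v_5], [v_3,v_5]
  2-simplices (6): [v_0,v_1,v_5], [v_0,v_2,v_3], [v_0,v_2,v_4], [v_0,v_3,v_5], [v_1,v_2,v_4], [v_1,v_2,v_5]

so the chain groups are C_0 ≅ Z^6, C_1 ≅ Z^12, C_2 ≅ Z^6.

∂_1: C_1 → C_0 sends each edge [p,q] (with p < q) to q − p.
This gives a 6×12 integer matrix of rank 5; reducing to Smith normal form yields diagonal entries (1,1,1,1,1).

The boundary map ∂_2: C_2 → C_1 acts by ∂[p,q,r] = [q,r] − [p,r] + [p,q]. For instance
  ∂[v_1,v_2,v_4] = [v_2,v_4] − [v_1,v_4] + [v_1,v_2],
  ∂[v_1,v_2,v_5] = [v_2,v_5] − [v_1,v_5] + [v_1,v_2].
The 12×6 boundary matrix has rank 6 and Smith normal form diag(1,1,1,1,1,1).

Reading off H_k = ker ∂_k / im ∂_{k+1}:

  H_0: rank C_0 − rank ∂_1 = 6 − 5 = 1, and the invariant factors of ∂_1 are all 1, so H_0 ≅ Z.
  H_1: rank ker ∂_1 − rank ∂_2 = (12 − 5) − 6 = 1, and the invariant factors of ∂_2 are all 1, so H_1 ≅ Z.
  H_2: rank ker ∂_2 − rank ∂_3 = (6 − 6) − 0 = 0, and there is no ∂_3, so H_2 ≅ 0.

H_0 ≅ Z,  H_1 ≅ Z,  H_2 = 0.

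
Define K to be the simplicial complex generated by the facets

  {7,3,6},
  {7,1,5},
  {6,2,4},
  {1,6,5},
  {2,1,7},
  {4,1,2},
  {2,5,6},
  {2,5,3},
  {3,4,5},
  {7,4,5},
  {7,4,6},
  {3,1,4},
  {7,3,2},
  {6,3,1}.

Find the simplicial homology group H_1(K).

Take the total order 1 < 2 < 3 < 4 < 5 < 6 < 7 on the vertex set. Then K (dimension 2) consists of the simplices:

  0-simplices (7): [1], [2], [3], [4], [5], [6], [7]
  1-simplices (21): [1,2], [1,3], [1,4], [1,5], [1,6], [1,7], [2,3], [2,4], [2,5], [2,6], [2,7], [3,4], [3,5], [3,6], [3,7], [4,5], [4,6], [4,7], [5,6], [5,7], [6,7]
  2-simplices (14): [1,2,4], [1,2,7], [1,3,4], [1,3,6], [1,5,6], [1,5,7], [2,3,5], [2,3,7], [2,4,6], [2,5,6], [3,4,5], [3,6,7], [4,5,7], [4,6,7]

Hence C_0 ≅ Z^7, C_1 ≅ Z^21, C_2 ≅ Z^14.

Boundary ∂_1: C_1 → C_0 maps an edge to its endpoints' difference, ∂[p,q] = q − p. For instance
  ∂[4,7] = [7] − [4].
As a 7×21 matrix over Z this has rank 6, with invariant factors (1,1,1,1,1,1).

∂_2: C_2 → C_1 acts by ∂[p,q,r] = [q,r] − [p,r] + [p,q]. For instance
  ∂[1,5,7] = [5,7] − [1,7] + [1,5],
  ∂[2,5,6] = [5,6] − [2,6] + [2,5].
As a 21×14 matrix over Z this has rank 13, with invariant factors (1,1,1,1,1,1,1,1,1,1,1,1,1).

From H_k ≅ ker(∂_k) / im(∂_{k+1}) we obtain:

  H_1: rank ker ∂_1 − rank ∂_2 = (21 − 6) − 13 = 2, and the invariant factors of ∂_2 are all 1, so H_1 = Z^2.

H_1 = Z^2.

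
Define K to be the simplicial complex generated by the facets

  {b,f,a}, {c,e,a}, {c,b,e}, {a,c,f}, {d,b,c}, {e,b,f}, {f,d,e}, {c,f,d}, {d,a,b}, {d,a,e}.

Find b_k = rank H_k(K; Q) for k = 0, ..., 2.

b_0 = 1, b_1 = 0, b_2 = 0.

Fix the vertex order a < b < c < d < e < f and write every simplex with vertices in increasing order. Then dim K = 2 and the simplices of K are:

  0-simplices (6): a, b, c, d, e, f
  1-simplices (15): ab, ac, ad, ae, af, bc, bd, be, bf, cd, ce, cf, de, df, ef
  2-simplices (10): abd, abf, ace, acf, ade, bcd, bce, bef, cdf, def

giving chain groups C_0 ≅ Z^6, C_1 ≅ Z^15, C_2 ≅ Z^10.

The boundary map ∂_1: C_1 → C_0 sends each edge [p,q] (with p < q) to q − p.
As a 6×15 matrix over Z this has rank 5, with invariant factors (1,1,1,1,1).

The boundary map ∂_2: C_2 → C_1 maps a triangle to the signed sum of its edges. For instance
  ∂ade = de − ae + ad,
  ∂abd = bd − ad + ab.
The resulting 15×10 matrix has rank 10, and its Smith normal form has invariant factors (1,1,1,1,1,1,1,1,1,2).

Reading off H_k = ker ∂_k / im ∂_{k+1}:

  H_0: rank C_0 − rank ∂_1 = 6 − 5 = 1, and the invariant factors of ∂_1 are all 1, so H_0 = Z.
  H_1: rank ker ∂_1 − rank ∂_2 = (15 − 5) − 10 = 0, and ∂_2 has invariant factor 2 > 1, so H_1 = Z/2Z.
  H_2: rank ker ∂_2 − rank ∂_3 = (10 − 10) − 0 = 0, and there is no ∂_3, so H_2 = 0.

As a check, the Euler characteristic is 6 − 15 + 10 = 1, which agrees with 1 − 0 + 0 = 1.
(K is a triangulation of the real projective plane RP^2.)

Hence the Betti numbers are b_0 = 1, b_1 = 0, b_2 = 0.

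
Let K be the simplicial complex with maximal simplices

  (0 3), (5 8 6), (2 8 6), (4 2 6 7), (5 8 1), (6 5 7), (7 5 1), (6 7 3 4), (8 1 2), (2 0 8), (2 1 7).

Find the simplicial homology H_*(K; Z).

We work with the vertex ordering 0 < 1 < 2 < 3 < 4 < 5 < 6 < 7 < 8. The simplices of K, each written with vertices in increasing order, are:

  0-simplices (9): [0], [1], [2], [3], [4], [5], [6], [7], [8]
  1-simplices (21): [0,2], [0,3], [0,8], [1,2], [1,5], [1,7], [1,8], [2,4], [2,6], [2,7], [2,8], [3,4], [3,6], [3,7], [4,6], [4,7], [5,6], [5,7], [5,8], [6,7], [6,8]
  2-simplices (15): [0,2,8], [1,2,7], [1,2,8], [1,5,7], [1,5,8], [2,4,6], [2,4,7], [2,6,7], [2,6,8], [3,4,6], [3,4,7], [3,6,7], [4,6,7], [5,6,7], [5,6,8]
  3-simplices (2): [2,4,6,7], [3,4,6,7]

so the chain groups are C_0 ≅ Z^9, C_1 ≅ Z^21, C_2 ≅ Z^15, C_3 ≅ Z^2.

∂_1: C_1 → C_0 sends each edge [p,q] (with p < q) to q − p. For instance
  ∂[3,6] = [6] − [3].
The resulting 9×21 matrix has rank 8, and its Smith normal form has invariant factors (1,1,1,1,1,1,1,1).

The boundary map ∂_2: C_2 → C_1 maps a triangle to the signed sum of its edges. For instance
  ∂[3,4,6] = [4,6] − [3,6] + [3,4],
  ∂[3,4,7] = [4,7] − [3,7] + [3,4].
The 21×15 boundary matrix has rank 12 and Smith normal form diag(1,1,1,1,1,1,1,1,1,1,1,1).

Boundary ∂_3: C_3 → C_2 sends each 3-simplex σ to the alternating sum Σ_i (−1)^i (σ with its i-th vertex removed). For instance
  ∂[3,4,6,7] = [4,6,7] − [3,6,7] + [3,4,7] − [3,4,6],
  ∂[2,4,6,7] = [4,6,7] − [2,6,7] + [2,4,7] − [2,4,6].
The 15×2 boundary matrix has rank 2 and Smith normal form diag(1,1).

Now H_k = ker ∂_k / im ∂_{k+1}, so:

  H_0: rank C_0 − rank ∂_1 = 9 − 8 = 1, and the invariant factors of ∂_1 are all 1, so H_0 ≅ Z.
  H_1: rank ker ∂_1 − rank ∂_2 = (21 − 8) − 12 = 1, and the invariant factors of ∂_2 are all 1, so H_1 ≅ Z.
  H_2: rank ker ∂_2 − rank ∂_3 = (15 − 12) − 2 = 1, and the invariant factors of ∂_3 are all 1, so H_2 ≅ Z.
  H_3: rank ker ∂_3 − rank ∂_4 = (2 − 2) − 0 = 0, and there is no ∂_4, so H_3 ≅ 0.

H_0 ≅ Z,  H_1 ≅ Z,  H_2 ≅ Z,  H_3 = 0.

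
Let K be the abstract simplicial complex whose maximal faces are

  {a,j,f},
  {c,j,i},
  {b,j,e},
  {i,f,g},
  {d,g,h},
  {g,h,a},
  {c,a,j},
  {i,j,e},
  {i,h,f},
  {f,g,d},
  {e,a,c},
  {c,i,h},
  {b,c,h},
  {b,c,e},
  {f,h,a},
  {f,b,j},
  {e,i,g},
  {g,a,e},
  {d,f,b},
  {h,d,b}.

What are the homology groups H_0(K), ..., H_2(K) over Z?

H_0 ≅ Z,  H_1 ≅ Z × Z/2,  H_2 = 0.

Order the vertices as a < b < c < d < e < f < g < h < i < j. Listing each simplex with vertices in this order, K has dimension 2 with simplices:

  0-simplices (10): a, b, c, d, e, f, g, h, i, j
  1-simplices (30): ac, ae, af, ag, ah, aj, bc, bd, be, bf, bh, bj, ce, ch, ci, cj, df, dg, dh, eg, ei, ej, fg, fh, fi, fj, gh, gi, hi, ij
  2-simplices (20): ace, acj, aeg, afh, afj, agh, bce, bch, bdf, bdh, bej, bfj, chi, cij, dfg, dgh, egi, eij, fgi, fhi

so the chain groups are C_0 ≅ Z^10, C_1 ≅ Z^30, C_2 ≅ Z^20.

The boundary map ∂_1: C_1 → C_0 maps an edge to its endpoints' difference, ∂[p,q] = q − p. For instance
  ∂ag = g − a.
As a 10×30 matrix over Z this has rank 9, with invariant factors (1,1,1,1,1,1,1,1,1).

∂_2: C_2 → C_1 sends each 2-simplex [p,q,r] to [q,r] − [p,r] + [p,q]. For instance
  ∂bce = ce − be + bc,
  ∂acj = cj − aj + ac.
As a 30×20 matrix over Z this has rank 20, with invariant factors (1,1,1,1,1,1,1,1,1,1,1,1,1,1,1,1,1,1,1,2).

Now H_k = ker ∂_k / im ∂_{k+1}, so:

  H_0: rank C_0 − rank ∂_1 = 10 − 9 = 1, and the invariant factors of ∂_1 are all 1, so H_0 = Z.
  H_1: rank ker ∂_1 − rank ∂_2 = (30 − 9) − 20 = 1, and ∂_2 has invariant factor 2 > 1, so H_1 = Z × Z/2.
  H_2: rank ker ∂_2 − rank ∂_3 = (20 − 20) − 0 = 0, and there is no ∂_3, so H_2 = 0.

(K is a triangulation of the Klein bottle.)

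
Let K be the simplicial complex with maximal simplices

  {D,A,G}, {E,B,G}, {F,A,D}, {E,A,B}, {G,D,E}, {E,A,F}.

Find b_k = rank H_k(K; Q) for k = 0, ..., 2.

We work with the vertex ordering A < B < D < E < F < G. The simplices of K, each written with vertices in increasing order, are:

  0-simplices (6): A, B, D, E, F, G
  1-simplices (12): AB, AD, AE, AF, AG, BE, BG, DE, DF, DG, EF, EG
  2-simplices (6): ABE, ADF, ADG, AEF, BEG, DEG

so the chain groups are C_0 ≅ Z^6, C_1 ≅ Z^12, C_2 ≅ Z^6.

∂_1: C_1 → C_0 is given by ∂[p,q] = [q] − [p]. For instance
  ∂DE = E − D.
The 6×12 boundary matrix has rank 5 and Smith normal form diag(1,1,1,1,1).

Boundary ∂_2: C_2 → C_1 sends each 2-simplex [p,q,r] to [q,r] − [p,r] + [p,q]. For instance
  ∂ADG = DG − AG + AD,
  ∂ADF = DF − AF + AD.
The resulting 12×6 matrix has rank 6, and its Smith normal form has invariant factors (1,1,1,1,1,1).

Now H_k = ker ∂_k / im ∂_{k+1}, so:

  H_0: rank C_0 − rank ∂_1 = 6 − 5 = 1, and the invariant factors of ∂_1 are all 1, so H_0 = Z.
  H_1: rank ker ∂_1 − rank ∂_2 = (12 − 5) − 6 = 1, and the invariant factors of ∂_2 are all 1, so H_1 = Z.
  H_2: rank ker ∂_2 − rank ∂_3 = (6 − 6) − 0 = 0, and there is no ∂_3, so H_2 = 0.

Hence the Betti numbers are b_0 = 1, b_1 = 1, b_2 = 0.

b_0 = 1, b_1 = 1, b_2 = 0.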